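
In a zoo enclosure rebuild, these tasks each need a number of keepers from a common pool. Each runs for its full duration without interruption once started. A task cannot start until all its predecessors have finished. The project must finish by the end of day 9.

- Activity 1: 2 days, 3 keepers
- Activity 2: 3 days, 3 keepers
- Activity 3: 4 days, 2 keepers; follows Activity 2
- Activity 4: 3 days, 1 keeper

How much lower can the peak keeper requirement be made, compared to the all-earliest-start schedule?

4

Early-start peak: d1:7  d2:7  d3:4  d4:2  d5:2  d6:2  d7:2  d8:0  d9:0 ⇒ 7.
Leveled (Activity 1@1, Activity 2@3, Activity 3@6, Activity 4@6): d1:3  d2:3  d3:3  d4:3  d5:3  d6:3  d7:3  d8:3  d9:2 ⇒ 3.
Reduction 7 − 3 = 4.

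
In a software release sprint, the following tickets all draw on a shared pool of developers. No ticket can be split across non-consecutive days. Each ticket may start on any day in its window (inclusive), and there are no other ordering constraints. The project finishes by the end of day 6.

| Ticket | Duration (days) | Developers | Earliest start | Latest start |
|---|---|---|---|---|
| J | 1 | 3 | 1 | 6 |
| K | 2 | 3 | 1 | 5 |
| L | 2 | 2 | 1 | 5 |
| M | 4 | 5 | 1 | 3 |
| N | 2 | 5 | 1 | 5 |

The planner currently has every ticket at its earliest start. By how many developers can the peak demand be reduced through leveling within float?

10

Early-start peak: d1:18  d2:15  d3:5  d4:5  d5:0  d6:0 ⇒ 18.
Leveled (J@1, K@2, L@4, M@1, N@5): d1:8  d2:8  d3:8  d4:7  d5:7  d6:5 ⇒ 8.
Reduction 18 − 8 = 10.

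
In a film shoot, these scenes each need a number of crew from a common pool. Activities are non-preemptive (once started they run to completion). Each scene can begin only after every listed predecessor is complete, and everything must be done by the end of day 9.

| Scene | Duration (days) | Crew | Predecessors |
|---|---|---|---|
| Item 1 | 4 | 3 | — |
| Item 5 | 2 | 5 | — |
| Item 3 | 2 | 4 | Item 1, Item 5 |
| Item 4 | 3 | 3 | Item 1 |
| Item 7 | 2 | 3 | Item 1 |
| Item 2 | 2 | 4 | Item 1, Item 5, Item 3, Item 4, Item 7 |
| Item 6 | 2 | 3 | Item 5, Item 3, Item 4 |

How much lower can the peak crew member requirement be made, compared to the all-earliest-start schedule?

0

Early-start peak: d1:8  d2:8  d3:3  d4:3  d5:10  d6:10  d7:3  d8:7  d9:7 ⇒ 10.
Leveled (Item 1@1, Item 5@1, Item 3@5, Item 4@5, Item 7@5, Item 2@8, Item 6@8): d1:8  d2:8  d3:3  d4:3  d5:10  d6:10  d7:3  d8:7  d9:7 ⇒ 10.
Reduction 10 − 10 = 0.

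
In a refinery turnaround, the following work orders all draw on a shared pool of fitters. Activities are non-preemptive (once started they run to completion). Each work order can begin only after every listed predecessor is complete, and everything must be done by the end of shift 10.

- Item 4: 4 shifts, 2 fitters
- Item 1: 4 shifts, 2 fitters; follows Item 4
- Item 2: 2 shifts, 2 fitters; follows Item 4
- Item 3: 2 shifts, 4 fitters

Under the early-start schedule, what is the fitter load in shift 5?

4

At early start, shift 5 has: Item 1, Item 2.
Demand: 2 + 2 = 4.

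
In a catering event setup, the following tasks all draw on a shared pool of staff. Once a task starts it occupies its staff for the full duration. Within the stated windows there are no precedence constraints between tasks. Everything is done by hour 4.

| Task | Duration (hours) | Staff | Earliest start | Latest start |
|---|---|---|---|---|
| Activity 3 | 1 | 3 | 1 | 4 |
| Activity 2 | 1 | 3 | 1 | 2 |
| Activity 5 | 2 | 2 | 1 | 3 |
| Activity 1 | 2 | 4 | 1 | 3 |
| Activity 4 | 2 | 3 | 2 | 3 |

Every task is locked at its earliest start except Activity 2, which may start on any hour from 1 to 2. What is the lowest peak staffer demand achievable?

12

Activity 2@1: h1:12  h2:9  h3:3  h4:0 → peak 12
Activity 2@2: h1:9  h2:12  h3:3  h4:0 → peak 12
Best is Activity 2@1, peak 12.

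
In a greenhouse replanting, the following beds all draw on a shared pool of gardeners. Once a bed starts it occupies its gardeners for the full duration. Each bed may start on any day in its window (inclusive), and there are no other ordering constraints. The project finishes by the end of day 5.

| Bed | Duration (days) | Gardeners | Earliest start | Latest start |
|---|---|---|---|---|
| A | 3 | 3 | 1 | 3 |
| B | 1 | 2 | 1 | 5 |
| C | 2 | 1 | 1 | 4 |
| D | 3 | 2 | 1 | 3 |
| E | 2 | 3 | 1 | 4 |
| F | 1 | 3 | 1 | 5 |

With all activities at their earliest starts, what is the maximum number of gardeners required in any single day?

Early-start schedule: A@1, B@1, C@1, D@1, E@1, F@1.
Load per day: day 1: 14, day 2: 9, day 3: 5, day 4: 0, day 5: 0.
Peak is 14.

14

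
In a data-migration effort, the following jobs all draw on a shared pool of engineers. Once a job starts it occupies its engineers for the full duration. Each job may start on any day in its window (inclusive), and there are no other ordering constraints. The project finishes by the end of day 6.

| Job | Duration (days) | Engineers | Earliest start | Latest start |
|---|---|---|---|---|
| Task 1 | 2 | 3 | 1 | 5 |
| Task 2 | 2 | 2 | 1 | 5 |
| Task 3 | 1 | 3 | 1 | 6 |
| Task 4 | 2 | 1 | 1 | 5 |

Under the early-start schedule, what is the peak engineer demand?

Early-start schedule: Task 1@1, Task 2@1, Task 3@1, Task 4@1.
Load per day: day 1: 9, day 2: 6, day 3: 0, day 4: 0, day 5: 0, day 6: 0.
Peak is 9.

9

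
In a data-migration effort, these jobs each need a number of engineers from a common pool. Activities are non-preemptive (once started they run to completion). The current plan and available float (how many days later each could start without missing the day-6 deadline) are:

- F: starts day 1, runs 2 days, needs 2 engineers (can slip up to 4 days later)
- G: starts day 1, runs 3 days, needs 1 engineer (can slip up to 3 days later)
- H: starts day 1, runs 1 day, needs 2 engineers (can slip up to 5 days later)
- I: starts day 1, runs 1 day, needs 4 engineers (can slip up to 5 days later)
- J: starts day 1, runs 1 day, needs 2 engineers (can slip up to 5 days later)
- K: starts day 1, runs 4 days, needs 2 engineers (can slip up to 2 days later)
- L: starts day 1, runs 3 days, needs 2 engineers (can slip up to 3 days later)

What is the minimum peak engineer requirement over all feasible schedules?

6

Early-start (F@1, G@1, H@1, I@1, J@1, K@1, L@1) gives peak 15: d1:15  d2:7  d3:5  d4:2  d5:0  d6:0.
Shift I→5, J→4, K→3, L→2.
Schedule F@1, G@1, H@1, I@5, J@4, K@3, L@2: d1:5  d2:5  d3:5  d4:6  d5:6  d6:2 — peak 6.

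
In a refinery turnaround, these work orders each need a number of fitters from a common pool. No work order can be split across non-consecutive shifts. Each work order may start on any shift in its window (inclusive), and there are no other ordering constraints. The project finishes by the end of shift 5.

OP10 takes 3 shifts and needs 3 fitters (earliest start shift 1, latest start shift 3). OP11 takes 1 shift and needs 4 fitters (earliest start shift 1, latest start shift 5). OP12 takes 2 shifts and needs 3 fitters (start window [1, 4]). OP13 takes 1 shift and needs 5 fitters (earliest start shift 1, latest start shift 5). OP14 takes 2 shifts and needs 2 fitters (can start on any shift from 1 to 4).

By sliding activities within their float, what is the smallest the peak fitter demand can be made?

Early-start (OP10@1, OP11@1, OP12@1, OP13@1, OP14@1) gives peak 17: s1:17  s2:8  s3:3  s4:0  s5:0.
Shift OP11→4, OP13→5, OP14→3.
Schedule OP10@1, OP11@4, OP12@1, OP13@5, OP14@3: s1:6  s2:6  s3:5  s4:6  s5:5 — peak 6.
Total fitter-shifts = 28 over 5 shifts ⇒ peak ≥ ⌈28/5⌉ = 6, so 6 is optimal.

6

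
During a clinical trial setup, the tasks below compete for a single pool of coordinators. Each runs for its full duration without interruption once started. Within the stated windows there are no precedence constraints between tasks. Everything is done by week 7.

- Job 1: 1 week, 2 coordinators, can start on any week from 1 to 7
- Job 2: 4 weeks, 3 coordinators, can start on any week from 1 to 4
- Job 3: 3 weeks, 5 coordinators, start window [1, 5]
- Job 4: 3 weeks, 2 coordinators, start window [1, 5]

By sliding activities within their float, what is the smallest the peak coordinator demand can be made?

Early-start (Job 1@1, Job 2@1, Job 3@1, Job 4@1) gives peak 12: w1:12  w2:10  w3:10  w4:3  w5:0  w6:0  w7:0.
Shift Job 3→5, Job 4→2.
Schedule Job 1@1, Job 2@1, Job 3@5, Job 4@2: w1:5  w2:5  w3:5  w4:5  w5:5  w6:5  w7:5 — peak 5.
Total coordinator-weeks = 35 over 7 weeks ⇒ peak ≥ ⌈35/7⌉ = 5, so 5 is optimal.

5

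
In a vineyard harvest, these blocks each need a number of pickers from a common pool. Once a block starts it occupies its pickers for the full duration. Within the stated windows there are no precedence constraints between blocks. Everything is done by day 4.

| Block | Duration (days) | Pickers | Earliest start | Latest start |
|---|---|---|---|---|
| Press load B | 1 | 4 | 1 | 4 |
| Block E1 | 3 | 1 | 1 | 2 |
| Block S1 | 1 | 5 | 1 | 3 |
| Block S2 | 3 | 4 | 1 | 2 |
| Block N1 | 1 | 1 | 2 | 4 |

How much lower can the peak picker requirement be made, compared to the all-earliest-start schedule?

Early-start peak: d1:14  d2:6  d3:5  d4:0 ⇒ 14.
Leveled (Press load B@4, Block E1@1, Block S1@1, Block S2@2, Block N1@2): d1:6  d2:6  d3:5  d4:8 ⇒ 8.
Reduction 14 − 8 = 6.

6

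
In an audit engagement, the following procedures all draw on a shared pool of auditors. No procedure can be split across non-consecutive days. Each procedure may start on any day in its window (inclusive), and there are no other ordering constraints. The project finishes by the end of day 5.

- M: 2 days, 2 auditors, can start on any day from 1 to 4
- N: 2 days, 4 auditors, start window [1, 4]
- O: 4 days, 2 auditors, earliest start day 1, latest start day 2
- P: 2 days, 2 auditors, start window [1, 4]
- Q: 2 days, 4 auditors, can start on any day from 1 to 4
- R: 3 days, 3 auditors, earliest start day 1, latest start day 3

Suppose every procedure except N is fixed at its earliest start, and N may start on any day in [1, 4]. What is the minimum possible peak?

N@1: d1:17  d2:17  d3:5  d4:2  d5:0 → peak 17
N@2: d1:13  d2:17  d3:9  d4:2  d5:0 → peak 17
N@3: d1:13  d2:13  d3:9  d4:6  d5:0 → peak 13
N@4: d1:13  d2:13  d3:5  d4:6  d5:4 → peak 13
Best is N@3, peak 13.

13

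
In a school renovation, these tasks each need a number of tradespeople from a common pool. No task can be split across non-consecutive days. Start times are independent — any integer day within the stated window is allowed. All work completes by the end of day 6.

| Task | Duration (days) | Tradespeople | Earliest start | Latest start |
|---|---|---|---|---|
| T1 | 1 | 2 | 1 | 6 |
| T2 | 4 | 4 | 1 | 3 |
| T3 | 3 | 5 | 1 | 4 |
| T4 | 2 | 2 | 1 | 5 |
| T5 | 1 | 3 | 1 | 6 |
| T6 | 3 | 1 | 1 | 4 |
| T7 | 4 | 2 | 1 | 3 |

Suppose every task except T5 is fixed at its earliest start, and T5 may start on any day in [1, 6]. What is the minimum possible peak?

16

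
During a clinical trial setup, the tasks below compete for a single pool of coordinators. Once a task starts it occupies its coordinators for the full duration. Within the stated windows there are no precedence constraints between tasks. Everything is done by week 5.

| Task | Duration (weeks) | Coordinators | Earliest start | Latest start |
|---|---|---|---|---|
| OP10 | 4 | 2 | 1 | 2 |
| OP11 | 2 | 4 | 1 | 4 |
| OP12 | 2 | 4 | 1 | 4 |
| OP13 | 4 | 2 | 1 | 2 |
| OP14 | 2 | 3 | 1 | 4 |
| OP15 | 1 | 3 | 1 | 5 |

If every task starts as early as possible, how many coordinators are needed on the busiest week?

Early-start schedule: OP10@1, OP11@1, OP12@1, OP13@1, OP14@1, OP15@1.
Load per week: week 1: 18, week 2: 15, week 3: 4, week 4: 4, week 5: 0.
Peak is 18.

18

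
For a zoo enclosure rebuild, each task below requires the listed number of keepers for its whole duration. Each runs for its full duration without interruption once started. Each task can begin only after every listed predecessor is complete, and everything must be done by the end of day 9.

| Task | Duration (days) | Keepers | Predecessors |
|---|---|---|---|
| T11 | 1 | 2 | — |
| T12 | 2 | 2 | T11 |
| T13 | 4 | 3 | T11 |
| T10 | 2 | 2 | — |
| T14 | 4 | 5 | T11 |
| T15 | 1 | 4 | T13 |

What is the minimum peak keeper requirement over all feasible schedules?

8

Early-start (T11@1, T12@2, T13@2, T10@1, T14@2, T15@6) gives peak 12: d1:4  d2:12  d3:10  d4:8  d5:8  d6:4  d7:0  d8:0  d9:0.
Shift T14→4, T15→8.
Schedule T11@1, T12@2, T13@2, T10@1, T14@4, T15@8: d1:4  d2:7  d3:5  d4:8  d5:8  d6:5  d7:5  d8:4  d9:0 — peak 8.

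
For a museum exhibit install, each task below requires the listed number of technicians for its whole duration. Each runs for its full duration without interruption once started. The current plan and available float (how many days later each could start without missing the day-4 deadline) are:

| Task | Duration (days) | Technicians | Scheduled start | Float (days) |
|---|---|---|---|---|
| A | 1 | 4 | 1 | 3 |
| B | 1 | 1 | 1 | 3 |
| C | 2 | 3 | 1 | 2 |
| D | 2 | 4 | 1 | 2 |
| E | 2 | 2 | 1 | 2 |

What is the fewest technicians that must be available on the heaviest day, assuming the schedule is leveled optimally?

7

Early-start (A@1, B@1, C@1, D@1, E@1) gives peak 14: d1:14  d2:9  d3:0  d4:0.
Shift C→2, D→3.
Schedule A@1, B@1, C@2, D@3, E@1: d1:7  d2:5  d3:7  d4:4 — peak 7.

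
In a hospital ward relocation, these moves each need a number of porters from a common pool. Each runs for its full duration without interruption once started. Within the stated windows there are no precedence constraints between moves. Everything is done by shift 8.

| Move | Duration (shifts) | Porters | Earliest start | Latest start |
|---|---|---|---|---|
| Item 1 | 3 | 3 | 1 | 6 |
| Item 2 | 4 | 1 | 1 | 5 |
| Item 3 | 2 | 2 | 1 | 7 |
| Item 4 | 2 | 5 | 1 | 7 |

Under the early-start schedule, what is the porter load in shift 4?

1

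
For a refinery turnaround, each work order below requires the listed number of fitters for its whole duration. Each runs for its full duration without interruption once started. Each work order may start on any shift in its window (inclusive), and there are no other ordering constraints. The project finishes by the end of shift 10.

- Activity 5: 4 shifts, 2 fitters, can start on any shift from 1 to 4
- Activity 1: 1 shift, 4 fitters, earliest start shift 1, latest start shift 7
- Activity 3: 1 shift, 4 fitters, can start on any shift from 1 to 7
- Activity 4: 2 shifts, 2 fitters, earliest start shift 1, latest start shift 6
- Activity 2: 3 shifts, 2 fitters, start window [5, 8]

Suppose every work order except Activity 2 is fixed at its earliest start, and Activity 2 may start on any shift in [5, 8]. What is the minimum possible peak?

12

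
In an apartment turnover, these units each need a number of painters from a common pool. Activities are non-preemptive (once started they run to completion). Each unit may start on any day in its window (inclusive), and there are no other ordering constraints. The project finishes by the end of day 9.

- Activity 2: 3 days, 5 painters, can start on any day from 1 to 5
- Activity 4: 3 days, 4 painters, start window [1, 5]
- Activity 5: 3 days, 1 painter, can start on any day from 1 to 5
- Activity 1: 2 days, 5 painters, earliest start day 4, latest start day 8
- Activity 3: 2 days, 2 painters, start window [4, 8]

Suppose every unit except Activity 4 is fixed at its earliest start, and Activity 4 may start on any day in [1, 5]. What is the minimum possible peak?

Activity 4@1: d1:10  d2:10  d3:10  d4:7  d5:7  d6:0  d7:0  d8:0  d9:0 → peak 10
Activity 4@2: d1:6  d2:10  d3:10  d4:11  d5:7  d6:0  d7:0  d8:0  d9:0 → peak 11
Activity 4@3: d1:6  d2:6  d3:10  d4:11  d5:11  d6:0  d7:0  d8:0  d9:0 → peak 11
Activity 4@4: d1:6  d2:6  d3:6  d4:11  d5:11  d6:4  d7:0  d8:0  d9:0 → peak 11
Activity 4@5: d1:6  d2:6  d3:6  d4:7  d5:11  d6:4  d7:4  d8:0  d9:0 → peak 11
Best is Activity 4@1, peak 10.

10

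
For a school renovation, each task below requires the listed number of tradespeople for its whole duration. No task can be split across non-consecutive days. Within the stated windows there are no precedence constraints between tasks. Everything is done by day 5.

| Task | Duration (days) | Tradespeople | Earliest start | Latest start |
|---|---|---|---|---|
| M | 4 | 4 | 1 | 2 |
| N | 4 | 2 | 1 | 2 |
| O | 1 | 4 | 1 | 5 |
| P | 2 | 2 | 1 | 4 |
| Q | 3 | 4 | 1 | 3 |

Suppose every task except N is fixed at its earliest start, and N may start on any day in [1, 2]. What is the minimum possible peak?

14

N@1: d1:16  d2:12  d3:10  d4:6  d5:0 → peak 16
N@2: d1:14  d2:12  d3:10  d4:6  d5:2 → peak 14
Best is N@2, peak 14.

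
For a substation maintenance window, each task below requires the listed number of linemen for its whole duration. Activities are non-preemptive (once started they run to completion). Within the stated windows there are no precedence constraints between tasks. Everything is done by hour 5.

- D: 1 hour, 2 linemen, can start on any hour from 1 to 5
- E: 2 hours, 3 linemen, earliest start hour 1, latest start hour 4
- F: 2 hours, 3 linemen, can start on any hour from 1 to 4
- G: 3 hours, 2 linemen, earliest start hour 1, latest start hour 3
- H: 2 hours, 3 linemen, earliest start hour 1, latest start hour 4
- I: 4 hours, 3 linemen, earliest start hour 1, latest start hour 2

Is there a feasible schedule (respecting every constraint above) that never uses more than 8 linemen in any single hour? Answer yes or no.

The minimum achievable peak is 9; 8 < 9, so no feasible schedule stays within the cap.

no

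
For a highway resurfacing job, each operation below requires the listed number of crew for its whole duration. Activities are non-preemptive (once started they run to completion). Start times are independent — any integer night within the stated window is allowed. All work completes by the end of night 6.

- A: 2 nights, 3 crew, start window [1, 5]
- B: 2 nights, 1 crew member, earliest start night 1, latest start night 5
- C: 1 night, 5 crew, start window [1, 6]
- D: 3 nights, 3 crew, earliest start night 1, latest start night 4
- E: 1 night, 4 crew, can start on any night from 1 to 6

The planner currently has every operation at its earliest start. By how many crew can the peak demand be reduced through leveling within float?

10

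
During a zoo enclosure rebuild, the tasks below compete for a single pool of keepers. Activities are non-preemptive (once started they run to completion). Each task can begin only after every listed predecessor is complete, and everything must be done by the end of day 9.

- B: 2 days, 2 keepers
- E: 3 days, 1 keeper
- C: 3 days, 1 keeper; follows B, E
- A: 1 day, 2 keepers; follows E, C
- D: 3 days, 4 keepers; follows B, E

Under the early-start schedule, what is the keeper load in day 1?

3

At early start, day 1 has: B, E.
Demand: 2 + 1 = 3.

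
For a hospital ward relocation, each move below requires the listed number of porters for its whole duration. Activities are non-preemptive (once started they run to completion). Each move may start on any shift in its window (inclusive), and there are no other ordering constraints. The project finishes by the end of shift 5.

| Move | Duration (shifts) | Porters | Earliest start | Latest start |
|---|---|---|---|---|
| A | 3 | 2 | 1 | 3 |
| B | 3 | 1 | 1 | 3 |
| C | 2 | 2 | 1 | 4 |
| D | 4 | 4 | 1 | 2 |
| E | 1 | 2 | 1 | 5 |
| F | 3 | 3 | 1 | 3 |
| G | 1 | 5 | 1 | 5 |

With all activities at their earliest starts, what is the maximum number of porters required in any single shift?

Early-start schedule: A@1, B@1, C@1, D@1, E@1, F@1, G@1.
Load per shift: shift 1: 19, shift 2: 12, shift 3: 10, shift 4: 4, shift 5: 0.
Peak is 19.

19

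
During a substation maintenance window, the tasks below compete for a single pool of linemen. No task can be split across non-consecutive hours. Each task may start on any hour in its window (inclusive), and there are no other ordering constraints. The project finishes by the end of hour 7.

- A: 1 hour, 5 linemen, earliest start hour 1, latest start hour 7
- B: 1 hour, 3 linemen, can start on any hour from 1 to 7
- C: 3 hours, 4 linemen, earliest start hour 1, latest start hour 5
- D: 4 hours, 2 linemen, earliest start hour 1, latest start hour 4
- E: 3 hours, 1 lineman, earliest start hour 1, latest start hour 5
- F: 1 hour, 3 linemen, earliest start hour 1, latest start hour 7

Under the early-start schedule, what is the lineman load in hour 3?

At early start, hour 3 has: C, D, E.
Demand: 4 + 2 + 1 = 7.

7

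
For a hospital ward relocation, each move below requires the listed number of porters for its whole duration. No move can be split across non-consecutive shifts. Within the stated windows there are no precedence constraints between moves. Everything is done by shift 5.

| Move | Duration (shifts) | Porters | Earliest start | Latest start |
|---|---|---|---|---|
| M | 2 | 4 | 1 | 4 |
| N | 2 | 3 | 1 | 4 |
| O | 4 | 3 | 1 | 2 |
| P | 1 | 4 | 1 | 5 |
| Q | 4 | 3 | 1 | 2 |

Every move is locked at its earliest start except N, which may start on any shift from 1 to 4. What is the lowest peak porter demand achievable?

N@1: s1:17  s2:13  s3:6  s4:6  s5:0 → peak 17
N@2: s1:14  s2:13  s3:9  s4:6  s5:0 → peak 14
N@3: s1:14  s2:10  s3:9  s4:9  s5:0 → peak 14
N@4: s1:14  s2:10  s3:6  s4:9  s5:3 → peak 14
Best is N@2, peak 14.

14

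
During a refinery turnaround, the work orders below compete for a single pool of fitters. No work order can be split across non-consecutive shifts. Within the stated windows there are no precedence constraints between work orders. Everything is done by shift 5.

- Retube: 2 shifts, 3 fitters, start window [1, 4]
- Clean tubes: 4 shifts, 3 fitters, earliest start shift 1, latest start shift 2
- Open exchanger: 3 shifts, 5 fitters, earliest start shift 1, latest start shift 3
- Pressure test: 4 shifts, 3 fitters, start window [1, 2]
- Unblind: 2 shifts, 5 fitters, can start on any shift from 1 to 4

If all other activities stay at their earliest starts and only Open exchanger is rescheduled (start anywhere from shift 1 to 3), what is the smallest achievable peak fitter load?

Open exchanger@1: s1:19  s2:19  s3:11  s4:6  s5:0 → peak 19
Open exchanger@2: s1:14  s2:19  s3:11  s4:11  s5:0 → peak 19
Open exchanger@3: s1:14  s2:14  s3:11  s4:11  s5:5 → peak 14
Best is Open exchanger@3, peak 14.

14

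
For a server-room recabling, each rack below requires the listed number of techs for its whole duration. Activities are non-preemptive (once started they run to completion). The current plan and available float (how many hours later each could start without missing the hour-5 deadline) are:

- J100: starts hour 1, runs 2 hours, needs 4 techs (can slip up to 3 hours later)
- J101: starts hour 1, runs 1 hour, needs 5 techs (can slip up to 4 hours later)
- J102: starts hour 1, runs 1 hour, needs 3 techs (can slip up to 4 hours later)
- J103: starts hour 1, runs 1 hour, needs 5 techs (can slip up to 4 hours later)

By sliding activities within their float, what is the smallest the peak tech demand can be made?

5

Early-start (J100@1, J101@1, J102@1, J103@1) gives peak 17: h1:17  h2:4  h3:0  h4:0  h5:0.
Shift J101→3, J102→4, J103→5.
Schedule J100@1, J101@3, J102@4, J103@5: h1:4  h2:4  h3:5  h4:3  h5:5 — peak 5.
Total tech-hours = 21 over 5 hours ⇒ peak ≥ ⌈21/5⌉ = 5, so 5 is optimal.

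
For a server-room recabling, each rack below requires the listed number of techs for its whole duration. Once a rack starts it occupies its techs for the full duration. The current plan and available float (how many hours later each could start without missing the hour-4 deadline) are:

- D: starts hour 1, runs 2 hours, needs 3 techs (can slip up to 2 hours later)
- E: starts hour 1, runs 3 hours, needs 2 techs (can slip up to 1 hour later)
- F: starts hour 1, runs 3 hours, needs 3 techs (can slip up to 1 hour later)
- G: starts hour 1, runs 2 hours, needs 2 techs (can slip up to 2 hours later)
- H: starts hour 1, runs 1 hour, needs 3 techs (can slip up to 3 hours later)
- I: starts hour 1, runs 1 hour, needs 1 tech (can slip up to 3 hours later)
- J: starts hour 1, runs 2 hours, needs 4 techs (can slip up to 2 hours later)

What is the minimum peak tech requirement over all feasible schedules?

10

Early-start (D@1, E@1, F@1, G@1, H@1, I@1, J@1) gives peak 18: h1:18  h2:14  h3:5  h4:0.
Shift H→4, I→3, J→3.
Schedule D@1, E@1, F@1, G@1, H@4, I@3, J@3: h1:10  h2:10  h3:10  h4:7 — peak 10.
Total tech-hours = 37 over 4 hours ⇒ peak ≥ ⌈37/4⌉ = 10, so 10 is optimal.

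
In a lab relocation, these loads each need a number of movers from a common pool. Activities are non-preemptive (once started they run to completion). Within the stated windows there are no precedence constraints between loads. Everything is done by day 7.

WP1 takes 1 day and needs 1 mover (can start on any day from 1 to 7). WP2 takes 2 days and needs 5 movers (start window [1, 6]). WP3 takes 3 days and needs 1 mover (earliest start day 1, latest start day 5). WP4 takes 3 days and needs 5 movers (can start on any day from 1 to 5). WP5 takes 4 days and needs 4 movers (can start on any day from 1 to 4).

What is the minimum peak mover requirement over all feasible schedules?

Early-start (WP1@1, WP2@1, WP3@1, WP4@1, WP5@1) gives peak 16: d1:16  d2:15  d3:10  d4:4  d5:0  d6:0  d7:0.
Shift WP4→3, WP5→4.
Schedule WP1@1, WP2@1, WP3@1, WP4@3, WP5@4: d1:7  d2:6  d3:6  d4:9  d5:9  d6:4  d7:4 — peak 9.

9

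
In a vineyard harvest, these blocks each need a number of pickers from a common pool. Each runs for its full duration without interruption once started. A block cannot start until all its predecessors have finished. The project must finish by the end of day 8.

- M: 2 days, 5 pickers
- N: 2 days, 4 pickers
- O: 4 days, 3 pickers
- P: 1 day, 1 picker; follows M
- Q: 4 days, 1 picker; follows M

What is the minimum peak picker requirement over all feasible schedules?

Early-start (M@1, N@1, O@1, P@3, Q@3) gives peak 12: d1:12  d2:12  d3:5  d4:4  d5:1  d6:1  d7:0  d8:0.
Shift N→3, O→5, Q→4.
Schedule M@1, N@3, O@5, P@3, Q@4: d1:5  d2:5  d3:5  d4:5  d5:4  d6:4  d7:4  d8:3 — peak 5.
Total picker-days = 35 over 8 days ⇒ peak ≥ ⌈35/8⌉ = 5, so 5 is optimal.

5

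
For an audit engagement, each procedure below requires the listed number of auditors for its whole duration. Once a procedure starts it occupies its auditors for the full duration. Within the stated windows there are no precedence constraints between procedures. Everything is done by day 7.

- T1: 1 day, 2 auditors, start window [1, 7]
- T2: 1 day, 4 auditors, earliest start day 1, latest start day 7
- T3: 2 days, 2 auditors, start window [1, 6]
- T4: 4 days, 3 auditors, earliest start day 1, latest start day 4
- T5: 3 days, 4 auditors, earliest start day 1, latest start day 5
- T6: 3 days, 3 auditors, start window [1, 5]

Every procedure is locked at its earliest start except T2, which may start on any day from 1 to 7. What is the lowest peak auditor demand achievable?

14

T2@1: d1:18  d2:12  d3:10  d4:3  d5:0  d6:0  d7:0 → peak 18
T2@2: d1:14  d2:16  d3:10  d4:3  d5:0  d6:0  d7:0 → peak 16
T2@3: d1:14  d2:12  d3:14  d4:3  d5:0  d6:0  d7:0 → peak 14
T2@4: d1:14  d2:12  d3:10  d4:7  d5:0  d6:0  d7:0 → peak 14
T2@5: d1:14  d2:12  d3:10  d4:3  d5:4  d6:0  d7:0 → peak 14
T2@6: d1:14  d2:12  d3:10  d4:3  d5:0  d6:4  d7:0 → peak 14
T2@7: d1:14  d2:12  d3:10  d4:3  d5:0  d6:0  d7:4 → peak 14
Best is T2@3, peak 14.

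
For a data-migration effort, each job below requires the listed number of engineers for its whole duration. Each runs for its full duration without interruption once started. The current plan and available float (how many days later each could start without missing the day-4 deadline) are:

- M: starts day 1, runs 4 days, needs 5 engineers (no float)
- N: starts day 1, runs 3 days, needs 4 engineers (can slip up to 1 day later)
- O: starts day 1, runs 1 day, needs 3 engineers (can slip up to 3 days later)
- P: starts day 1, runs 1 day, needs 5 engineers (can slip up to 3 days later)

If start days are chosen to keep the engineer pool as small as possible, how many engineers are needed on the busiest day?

12

Early-start (M@1, N@1, O@1, P@1) gives peak 17: d1:17  d2:9  d3:9  d4:5.
Shift P→4.
Schedule M@1, N@1, O@1, P@4: d1:12  d2:9  d3:9  d4:10 — peak 12.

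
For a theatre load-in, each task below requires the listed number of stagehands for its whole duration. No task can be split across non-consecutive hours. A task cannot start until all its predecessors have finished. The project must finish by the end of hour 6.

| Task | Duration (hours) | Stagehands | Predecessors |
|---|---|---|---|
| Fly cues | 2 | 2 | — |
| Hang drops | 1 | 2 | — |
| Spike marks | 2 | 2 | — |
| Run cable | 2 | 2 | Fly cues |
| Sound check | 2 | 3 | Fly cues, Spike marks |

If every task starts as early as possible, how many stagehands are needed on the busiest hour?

Early-start schedule: Fly cues@1, Hang drops@1, Spike marks@1, Run cable@3, Sound check@3.
Load per hour: hour 1: 6, hour 2: 4, hour 3: 5, hour 4: 5, hour 5: 0, hour 6: 0.
Peak is 6.

6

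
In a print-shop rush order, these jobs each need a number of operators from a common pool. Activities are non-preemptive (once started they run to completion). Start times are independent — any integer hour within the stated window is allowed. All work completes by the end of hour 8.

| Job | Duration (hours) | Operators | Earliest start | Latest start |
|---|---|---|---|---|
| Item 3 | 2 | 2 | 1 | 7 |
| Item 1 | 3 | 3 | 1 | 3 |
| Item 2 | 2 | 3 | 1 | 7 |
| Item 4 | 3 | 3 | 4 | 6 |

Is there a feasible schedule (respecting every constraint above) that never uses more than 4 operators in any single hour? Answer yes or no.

no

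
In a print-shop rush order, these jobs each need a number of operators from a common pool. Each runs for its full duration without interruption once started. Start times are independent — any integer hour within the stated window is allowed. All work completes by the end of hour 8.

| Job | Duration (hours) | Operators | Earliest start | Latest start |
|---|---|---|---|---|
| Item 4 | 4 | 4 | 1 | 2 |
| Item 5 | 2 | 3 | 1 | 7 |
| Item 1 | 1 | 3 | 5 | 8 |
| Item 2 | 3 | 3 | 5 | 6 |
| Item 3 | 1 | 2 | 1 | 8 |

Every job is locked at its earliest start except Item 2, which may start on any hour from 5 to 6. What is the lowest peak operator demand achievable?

Item 2@5: h1:9  h2:7  h3:4  h4:4  h5:6  h6:3  h7:3  h8:0 → peak 9
Item 2@6: h1:9  h2:7  h3:4  h4:4  h5:3  h6:3  h7:3  h8:3 → peak 9
Best is Item 2@5, peak 9.

9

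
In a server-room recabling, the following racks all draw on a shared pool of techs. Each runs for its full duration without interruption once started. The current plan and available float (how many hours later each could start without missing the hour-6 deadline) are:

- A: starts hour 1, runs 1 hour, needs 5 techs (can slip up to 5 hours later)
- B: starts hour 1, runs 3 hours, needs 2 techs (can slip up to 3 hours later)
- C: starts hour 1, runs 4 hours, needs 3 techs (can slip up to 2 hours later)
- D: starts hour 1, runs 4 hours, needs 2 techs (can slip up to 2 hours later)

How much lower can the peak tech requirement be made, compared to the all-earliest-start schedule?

5

Early-start peak: h1:12  h2:7  h3:7  h4:5  h5:0  h6:0 ⇒ 12.
Leveled (A@1, B@1, C@2, D@2): h1:7  h2:7  h3:7  h4:5  h5:5  h6:0 ⇒ 7.
Reduction 12 − 7 = 5.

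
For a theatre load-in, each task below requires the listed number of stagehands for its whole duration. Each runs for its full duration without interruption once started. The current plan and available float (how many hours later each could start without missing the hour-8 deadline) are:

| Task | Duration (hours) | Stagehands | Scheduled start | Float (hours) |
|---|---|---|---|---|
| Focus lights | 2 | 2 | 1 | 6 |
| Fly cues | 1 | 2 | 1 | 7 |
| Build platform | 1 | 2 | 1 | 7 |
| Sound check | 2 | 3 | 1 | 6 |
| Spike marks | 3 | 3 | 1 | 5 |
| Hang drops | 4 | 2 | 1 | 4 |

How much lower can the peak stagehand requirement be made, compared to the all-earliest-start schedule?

Early-start peak: h1:14  h2:10  h3:5  h4:2  h5:0  h6:0  h7:0  h8:0 ⇒ 14.
Leveled (Focus lights@1, Fly cues@1, Build platform@2, Sound check@3, Spike marks@5, Hang drops@3): h1:4  h2:4  h3:5  h4:5  h5:5  h6:5  h7:3  h8:0 ⇒ 5.
Reduction 14 − 5 = 9.

9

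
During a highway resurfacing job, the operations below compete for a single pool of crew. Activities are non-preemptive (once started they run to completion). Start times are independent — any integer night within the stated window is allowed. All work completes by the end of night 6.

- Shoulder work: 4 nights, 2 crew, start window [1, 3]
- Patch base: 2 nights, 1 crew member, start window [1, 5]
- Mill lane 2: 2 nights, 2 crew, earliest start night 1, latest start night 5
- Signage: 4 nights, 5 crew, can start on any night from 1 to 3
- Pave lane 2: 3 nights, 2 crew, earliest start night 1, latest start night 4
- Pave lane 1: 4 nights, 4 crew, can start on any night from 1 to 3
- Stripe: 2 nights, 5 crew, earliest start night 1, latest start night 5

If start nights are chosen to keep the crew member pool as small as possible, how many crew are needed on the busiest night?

Early-start (Shoulder work@1, Patch base@1, Mill lane 2@1, Signage@1, Pave lane 2@1, Pave lane 1@1, Stripe@1) gives peak 21: n1:21  n2:21  n3:13  n4:11  n5:0  n6:0.
Shift Pave lane 1→3, Stripe→5.
Schedule Shoulder work@1, Patch base@1, Mill lane 2@1, Signage@1, Pave lane 2@1, Pave lane 1@3, Stripe@5: n1:12  n2:12  n3:13  n4:11  n5:9  n6:9 — peak 13.

13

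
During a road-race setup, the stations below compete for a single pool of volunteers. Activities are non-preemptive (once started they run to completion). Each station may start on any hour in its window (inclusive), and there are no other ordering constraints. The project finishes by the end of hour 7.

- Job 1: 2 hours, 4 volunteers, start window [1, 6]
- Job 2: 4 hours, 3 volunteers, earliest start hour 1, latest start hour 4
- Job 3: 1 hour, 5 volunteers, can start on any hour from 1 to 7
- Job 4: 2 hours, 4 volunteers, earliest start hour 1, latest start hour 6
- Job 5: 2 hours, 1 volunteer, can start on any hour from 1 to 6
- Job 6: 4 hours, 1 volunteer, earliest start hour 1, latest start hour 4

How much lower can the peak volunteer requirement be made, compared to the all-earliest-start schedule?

Early-start peak: h1:18  h2:13  h3:4  h4:4  h5:0  h6:0  h7:0 ⇒ 18.
Leveled (Job 1@1, Job 2@1, Job 3@5, Job 4@6, Job 5@3, Job 6@3): h1:7  h2:7  h3:5  h4:5  h5:6  h6:5  h7:4 ⇒ 7.
Reduction 18 − 7 = 11.

11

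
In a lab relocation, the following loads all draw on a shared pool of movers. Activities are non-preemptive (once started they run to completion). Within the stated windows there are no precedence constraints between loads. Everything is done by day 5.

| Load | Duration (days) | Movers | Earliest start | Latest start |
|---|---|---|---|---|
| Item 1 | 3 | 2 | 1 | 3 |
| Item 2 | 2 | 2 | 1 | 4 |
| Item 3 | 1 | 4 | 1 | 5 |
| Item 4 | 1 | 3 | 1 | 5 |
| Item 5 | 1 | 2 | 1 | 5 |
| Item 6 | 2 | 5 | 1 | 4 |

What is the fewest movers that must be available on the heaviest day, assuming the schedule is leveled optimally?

Early-start (Item 1@1, Item 2@1, Item 3@1, Item 4@1, Item 5@1, Item 6@1) gives peak 18: d1:18  d2:9  d3:2  d4:0  d5:0.
Shift Item 3→3, Item 5→2, Item 6→4.
Schedule Item 1@1, Item 2@1, Item 3@3, Item 4@1, Item 5@2, Item 6@4: d1:7  d2:6  d3:6  d4:5  d5:5 — peak 7.

7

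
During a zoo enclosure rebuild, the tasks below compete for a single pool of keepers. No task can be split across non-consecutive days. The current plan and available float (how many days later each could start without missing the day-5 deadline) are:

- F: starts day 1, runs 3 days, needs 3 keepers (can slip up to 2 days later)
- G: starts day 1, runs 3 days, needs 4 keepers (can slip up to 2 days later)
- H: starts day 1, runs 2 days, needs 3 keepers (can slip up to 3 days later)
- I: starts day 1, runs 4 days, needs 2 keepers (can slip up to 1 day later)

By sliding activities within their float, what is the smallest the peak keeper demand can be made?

9

Early-start (F@1, G@1, H@1, I@1) gives peak 12: d1:12  d2:12  d3:9  d4:2  d5:0.
Shift H→4.
Schedule F@1, G@1, H@4, I@1: d1:9  d2:9  d3:9  d4:5  d5:3 — peak 9.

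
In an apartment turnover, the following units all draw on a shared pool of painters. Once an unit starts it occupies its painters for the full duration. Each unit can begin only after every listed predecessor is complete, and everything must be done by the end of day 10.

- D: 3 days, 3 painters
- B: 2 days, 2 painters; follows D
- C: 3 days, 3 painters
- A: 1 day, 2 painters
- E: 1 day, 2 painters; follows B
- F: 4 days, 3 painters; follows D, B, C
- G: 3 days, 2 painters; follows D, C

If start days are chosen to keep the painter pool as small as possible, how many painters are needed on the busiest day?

5

Early-start (D@1, B@4, C@1, A@1, E@6, F@6, G@4) gives peak 8: d1:8  d2:6  d3:6  d4:4  d5:4  d6:7  d7:3  d8:3  d9:3  d10:0.
Shift C→4, F→7, G→7.
Schedule D@1, B@4, C@4, A@1, E@6, F@7, G@7: d1:5  d2:3  d3:3  d4:5  d5:5  d6:5  d7:5  d8:5  d9:5  d10:3 — peak 5.
Total painter-days = 44 over 10 days ⇒ peak ≥ ⌈44/10⌉ = 5, so 5 is optimal.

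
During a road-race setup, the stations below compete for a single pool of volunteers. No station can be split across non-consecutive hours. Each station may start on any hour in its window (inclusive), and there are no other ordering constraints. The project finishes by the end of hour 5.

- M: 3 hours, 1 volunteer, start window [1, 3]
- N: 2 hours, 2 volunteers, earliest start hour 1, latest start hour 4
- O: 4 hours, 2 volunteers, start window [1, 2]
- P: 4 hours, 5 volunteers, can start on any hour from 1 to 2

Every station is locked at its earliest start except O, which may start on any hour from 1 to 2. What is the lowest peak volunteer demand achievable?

O@1: h1:10  h2:10  h3:8  h4:7  h5:0 → peak 10
O@2: h1:8  h2:10  h3:8  h4:7  h5:2 → peak 10
Best is O@1, peak 10.

10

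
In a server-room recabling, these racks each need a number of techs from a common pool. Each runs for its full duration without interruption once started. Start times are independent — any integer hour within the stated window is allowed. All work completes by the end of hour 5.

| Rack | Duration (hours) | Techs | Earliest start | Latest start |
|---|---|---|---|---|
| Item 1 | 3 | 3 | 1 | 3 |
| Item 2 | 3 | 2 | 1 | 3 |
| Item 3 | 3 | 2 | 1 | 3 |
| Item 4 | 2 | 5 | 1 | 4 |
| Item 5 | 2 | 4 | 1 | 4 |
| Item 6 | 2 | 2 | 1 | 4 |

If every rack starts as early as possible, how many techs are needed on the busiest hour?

18

Early-start schedule: Item 1@1, Item 2@1, Item 3@1, Item 4@1, Item 5@1, Item 6@1.
Load per hour: hour 1: 18, hour 2: 18, hour 3: 7, hour 4: 0, hour 5: 0.
Peak is 18.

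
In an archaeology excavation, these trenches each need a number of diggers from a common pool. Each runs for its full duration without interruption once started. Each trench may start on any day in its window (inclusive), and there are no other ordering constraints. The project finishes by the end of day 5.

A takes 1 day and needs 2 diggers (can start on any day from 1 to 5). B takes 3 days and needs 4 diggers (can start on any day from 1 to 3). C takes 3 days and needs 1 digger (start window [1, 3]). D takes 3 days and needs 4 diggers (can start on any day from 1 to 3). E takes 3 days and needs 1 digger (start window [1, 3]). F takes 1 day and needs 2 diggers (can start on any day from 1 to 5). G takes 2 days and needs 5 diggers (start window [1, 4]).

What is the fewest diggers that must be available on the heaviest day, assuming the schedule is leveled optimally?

10

Early-start (A@1, B@1, C@1, D@1, E@1, F@1, G@1) gives peak 19: d1:19  d2:15  d3:10  d4:0  d5:0.
Shift D→2, G→4.
Schedule A@1, B@1, C@1, D@2, E@1, F@1, G@4: d1:10  d2:10  d3:10  d4:9  d5:5 — peak 10.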